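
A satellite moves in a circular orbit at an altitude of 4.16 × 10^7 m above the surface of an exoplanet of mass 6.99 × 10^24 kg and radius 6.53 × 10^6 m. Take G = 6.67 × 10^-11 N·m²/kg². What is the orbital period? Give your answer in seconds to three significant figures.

97200 s

r = R + h = 6.53 × 10^6 + 4.16 × 10^7 = 4.813 × 10^7 m. Gravity provides the centripetal force: G M m / r² = m v² / r ⇒ v = √(GM/r) = 3112 m/s.
T = 2πr/v = 2π × 4.813 × 10^7 / 3112 = 97160 s.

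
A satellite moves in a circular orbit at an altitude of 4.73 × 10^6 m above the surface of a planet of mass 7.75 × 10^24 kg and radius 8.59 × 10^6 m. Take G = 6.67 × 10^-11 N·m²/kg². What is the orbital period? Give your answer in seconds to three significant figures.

r = R + h = 8.59 × 10^6 + 4.73 × 10^6 = 1.332 × 10^7 m. Gravity provides the centripetal force: G M m / r² = m v² / r ⇒ v = √(GM/r) = 6230 m/s.
T = 2πr/v = 2π × 1.332 × 10^7 / 6230 = 13430 s.

13400 s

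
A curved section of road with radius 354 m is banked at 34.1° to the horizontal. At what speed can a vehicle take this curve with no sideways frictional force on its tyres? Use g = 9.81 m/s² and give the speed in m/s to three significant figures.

On a frictionless banked curve, N sinθ = mv²/r and N cosθ = mg, so tanθ = v²/(rg).
v = √(r g tanθ) = √(354 × 9.81 × tan 34.1°) = √(354 × 9.81 × 0.6771) = √2351 = 48.49 m/s.

48.5 m/s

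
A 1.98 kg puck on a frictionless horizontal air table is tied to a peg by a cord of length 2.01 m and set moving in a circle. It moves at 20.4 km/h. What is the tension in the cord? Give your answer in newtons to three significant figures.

v = 20.4 km/h = 20.4/3.6 = 5.667 m/s.
The tension is the only horizontal force, so it supplies the full centripetal force: T = m v²/r = 1.98 × (5.667)²/2.01 = 1.98 × 32.11/2.01 = 31.63 N.

31.6 N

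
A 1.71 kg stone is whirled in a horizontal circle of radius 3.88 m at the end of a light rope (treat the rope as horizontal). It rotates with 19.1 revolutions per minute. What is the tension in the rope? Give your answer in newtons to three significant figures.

26.5 N

ω = 19.1 rev/min × 2π/60 = 2.000 rad/s, so v = ωr = 2.000 × 3.88 = 7.761 m/s.
The tension is the only horizontal force, so it supplies the full centripetal force: T = m v²/r = 1.71 × (7.761)²/3.88 = 1.71 × 60.23/3.88 = 26.54 N.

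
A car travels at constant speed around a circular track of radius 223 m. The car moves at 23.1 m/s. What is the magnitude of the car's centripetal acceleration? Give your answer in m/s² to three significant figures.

2.39 m/s²

a_c = v²/r = (23.10)²/223 = 533.6/223 = 2.393 m/s².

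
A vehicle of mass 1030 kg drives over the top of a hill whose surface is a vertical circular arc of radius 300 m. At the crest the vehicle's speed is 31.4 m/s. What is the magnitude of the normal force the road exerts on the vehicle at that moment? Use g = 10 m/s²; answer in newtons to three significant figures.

6910 N

At the crest the centripetal acceleration points downward (toward the centre of the arc), so mg − N = mv²/r.
N = m(g − v²/r) = 1030 × (10.0 − (31.4)²/300) = 1030 × (10.0 − 3.287) = 1030 × 6.713 = 6915 N.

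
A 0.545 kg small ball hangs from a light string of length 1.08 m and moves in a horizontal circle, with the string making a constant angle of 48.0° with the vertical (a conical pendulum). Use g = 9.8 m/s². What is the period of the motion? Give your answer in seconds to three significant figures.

r = L sinθ = 0.8026 m. From T sinθ = mω²r and T cosθ = mg: tanθ = ω²r/g, so ω² = g tanθ / r = g/(L cosθ).
ω = √(g/(L cosθ)) = √(9.8/(1.08 × 0.6691)) = √13.56 = 3.683 rad/s.
Period = 2π/ω = 1.706 s.

1.71 s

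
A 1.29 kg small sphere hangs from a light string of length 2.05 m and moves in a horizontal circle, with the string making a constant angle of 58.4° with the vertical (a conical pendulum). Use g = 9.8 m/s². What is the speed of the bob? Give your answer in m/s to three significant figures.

The radius of the circle is r = L sinθ = 2.05 × sin 58.4° = 1.746 m.
Horizontally T sinθ = mv²/r and vertically T cosθ = mg, so tanθ = v²/(rg).
v = √(r g tanθ) = √(1.746 × 9.8 × 1.625) = √27.81 = 5.274 m/s.

5.27 m/s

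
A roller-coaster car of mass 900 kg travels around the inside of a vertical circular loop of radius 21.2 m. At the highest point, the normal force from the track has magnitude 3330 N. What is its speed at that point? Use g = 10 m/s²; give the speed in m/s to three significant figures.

17.0 m/s

At the top, N + mg = mv²/r, so v = √(r(N/m + g)) = √(21.2 × (3330/900 + 10.0)) = √(21.2 × 13.70) = √290.4 = 17.04 m/s.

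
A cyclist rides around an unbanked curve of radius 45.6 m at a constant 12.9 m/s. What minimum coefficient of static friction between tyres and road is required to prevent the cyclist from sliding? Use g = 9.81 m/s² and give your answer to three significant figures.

Friction provides the centripetal force: μ_s m g = m v²/r, so μ_s = v²/(g r) = (12.90)²/(9.81 × 45.6) = 166.4/447.3 = 0.3720.

0.372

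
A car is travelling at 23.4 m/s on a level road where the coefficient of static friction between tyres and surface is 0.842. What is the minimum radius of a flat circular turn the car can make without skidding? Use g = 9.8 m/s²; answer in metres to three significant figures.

66.4 m

At the limit, μ_s m g = m v²/r, so r_min = v²/(μ_s g) = (23.4)²/(0.842 × 9.8) = 547.6/8.252 = 66.36 m.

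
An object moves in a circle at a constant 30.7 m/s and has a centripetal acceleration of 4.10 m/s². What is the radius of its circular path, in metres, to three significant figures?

a_c = v²/r ⇒ r = v²/a_c = (30.7)²/4.10 = 942.5/4.10 = 229.9 m.

230 m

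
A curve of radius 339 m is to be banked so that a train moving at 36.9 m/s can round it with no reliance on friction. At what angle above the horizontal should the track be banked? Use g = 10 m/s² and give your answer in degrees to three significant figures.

21.9°

For a frictionless banked turn: horizontally N sinθ = mv²/r and vertically N cosθ = mg.
Dividing: tanθ = v²/(r g) = (36.9)²/(339 × 10.0) = 1362/3390 = 0.4017.
θ = arctan(0.4017) = 21.88°.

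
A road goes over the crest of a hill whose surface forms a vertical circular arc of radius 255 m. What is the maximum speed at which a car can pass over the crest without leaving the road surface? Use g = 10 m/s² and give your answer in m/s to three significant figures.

At the crest the centre of the circle is below the car, so the net downward (centripetal) force is mg − N = mv²/r.
The car leaves the road when N → 0, giving v_max = √(g r) = √(10.0 × 255) = 50.50 m/s.

50.5 m/s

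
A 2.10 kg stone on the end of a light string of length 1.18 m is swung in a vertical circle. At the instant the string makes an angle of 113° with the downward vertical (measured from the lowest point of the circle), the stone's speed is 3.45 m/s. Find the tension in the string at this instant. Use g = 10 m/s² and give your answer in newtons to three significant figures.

13.0 N

Take the radial direction toward the centre of the circle as positive. The component of the weight along the string toward the centre is −mg cos φ (φ measured from the bottom), so Newton's second law along the string gives T − mg cos φ = m v²/r.
cos 113° = -0.3907, so T = m(v²/r + g cos φ) = 2.10 × ((3.45)²/1.18 + 10.0 × -0.3907) = 2.10 × (10.09 + (-3.907)) = 2.10 × 6.180 = 12.98 N.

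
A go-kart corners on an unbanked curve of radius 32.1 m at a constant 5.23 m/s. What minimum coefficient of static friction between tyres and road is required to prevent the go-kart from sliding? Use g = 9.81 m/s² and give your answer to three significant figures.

0.0869

Friction provides the centripetal force: μ_s m g = m v²/r, so μ_s = v²/(g r) = (5.230)²/(9.81 × 32.1) = 27.35/314.9 = 0.08686.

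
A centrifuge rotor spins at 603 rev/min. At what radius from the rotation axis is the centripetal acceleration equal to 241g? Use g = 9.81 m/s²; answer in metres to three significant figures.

ω = 603 rev/min × 2π/60 = 63.15 rad/s.
a_c = ω²r = 241g ⇒ r = 241 × 9.81 / (63.15)² = 2364/3987 = 0.5929 m.

0.593 m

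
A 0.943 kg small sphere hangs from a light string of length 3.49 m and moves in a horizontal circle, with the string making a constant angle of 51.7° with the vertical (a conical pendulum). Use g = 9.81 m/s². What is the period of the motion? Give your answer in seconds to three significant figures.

r = L sinθ = 2.739 m. From T sinθ = mω²r and T cosθ = mg: tanθ = ω²r/g, so ω² = g tanθ / r = g/(L cosθ).
ω = √(g/(L cosθ)) = √(9.81/(3.49 × 0.6198)) = √4.535 = 2.130 rad/s.
Period = 2π/ω = 2.950 s.

2.95 s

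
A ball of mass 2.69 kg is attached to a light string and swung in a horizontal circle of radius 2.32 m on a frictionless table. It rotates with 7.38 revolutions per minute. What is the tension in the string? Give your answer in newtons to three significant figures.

3.73 N

ω = 7.38 rev/min × 2π/60 = 0.7728 rad/s, so v = ωr = 0.7728 × 2.32 = 1.793 m/s.
The tension is the only horizontal force, so it supplies the full centripetal force: T = m v²/r = 2.69 × (1.793)²/2.32 = 2.69 × 3.215/2.32 = 3.727 N.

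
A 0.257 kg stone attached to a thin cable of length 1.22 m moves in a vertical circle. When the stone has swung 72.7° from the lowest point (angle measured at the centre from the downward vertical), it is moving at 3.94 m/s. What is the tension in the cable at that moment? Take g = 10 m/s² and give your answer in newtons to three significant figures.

Take the radial direction toward the centre of the circle as positive. The component of the weight along the string toward the centre is −mg cos φ (φ measured from the bottom), so Newton's second law along the string gives T − mg cos φ = m v²/r.
cos 72.7° = 0.2974, so T = m(v²/r + g cos φ) = 0.257 × ((3.94)²/1.22 + 10.0 × 0.2974) = 0.257 × (12.72 + (2.974)) = 0.257 × 15.70 = 4.034 N.

4.03 N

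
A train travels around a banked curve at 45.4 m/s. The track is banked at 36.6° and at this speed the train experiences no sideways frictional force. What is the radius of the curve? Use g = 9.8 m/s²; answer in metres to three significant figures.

Frictionless banking: tanθ = v²/(rg), so r = v²/(g tanθ).
r = (45.4)²/(9.8 × tan 36.6°) = 2061/(9.8 × 0.7427) = 2061/7.278 = 283.2 m.

283 m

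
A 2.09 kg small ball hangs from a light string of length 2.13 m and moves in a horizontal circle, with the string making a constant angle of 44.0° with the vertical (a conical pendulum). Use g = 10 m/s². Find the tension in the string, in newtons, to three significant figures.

Vertically the bob has no acceleration, so T cosθ = mg.
T = mg/cosθ = 2.09 × 10.0 / cos 44.0° = 20.90/0.7193 = 29.05 N.

29.1 N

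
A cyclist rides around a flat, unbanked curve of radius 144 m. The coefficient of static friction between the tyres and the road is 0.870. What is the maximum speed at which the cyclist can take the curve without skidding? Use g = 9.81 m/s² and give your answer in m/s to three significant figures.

35.1 m/s

On a flat curve, static friction is the only horizontal force, so it must supply the full centripetal force: μ_s m g = m v²/r.
Mass cancels: v_max = √(μ_s g r) = √(0.870 × 9.81 × 144) = √1229 = 35.06 m/s.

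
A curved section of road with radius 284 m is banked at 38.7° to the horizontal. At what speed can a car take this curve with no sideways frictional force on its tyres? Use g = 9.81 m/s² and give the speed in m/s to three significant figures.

On a frictionless banked curve, N sinθ = mv²/r and N cosθ = mg, so tanθ = v²/(rg).
v = √(r g tanθ) = √(284 × 9.81 × tan 38.7°) = √(284 × 9.81 × 0.8012) = √2232 = 47.24 m/s.

47.2 m/s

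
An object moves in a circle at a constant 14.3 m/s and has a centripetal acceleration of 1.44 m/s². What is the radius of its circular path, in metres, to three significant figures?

142 m

a_c = v²/r ⇒ r = v²/a_c = (14.3)²/1.44 = 204.5/1.44 = 142.0 m.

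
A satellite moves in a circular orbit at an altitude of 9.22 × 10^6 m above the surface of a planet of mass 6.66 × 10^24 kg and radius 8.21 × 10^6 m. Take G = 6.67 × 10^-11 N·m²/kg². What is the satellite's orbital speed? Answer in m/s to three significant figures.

5050 m/s

Orbital radius r = R + h = 8.21 × 10^6 + 9.22 × 10^6 = 1.743 × 10^7 m.
Gravity supplies the centripetal force: G M m / r² = m v² / r, so v = √(GM/r).
v = √(6.67 × 10^-11 × 6.66 × 10^24 / 1.743 × 10^7) = √(2.549 × 10^7) = 5048 m/s.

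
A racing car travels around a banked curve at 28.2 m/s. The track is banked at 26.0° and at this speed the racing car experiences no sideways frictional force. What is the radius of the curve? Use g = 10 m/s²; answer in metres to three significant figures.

Frictionless banking: tanθ = v²/(rg), so r = v²/(g tanθ).
r = (28.2)²/(10.0 × tan 26.0°) = 795.2/(10.0 × 0.4877) = 795.2/4.877 = 163.0 m.

163 m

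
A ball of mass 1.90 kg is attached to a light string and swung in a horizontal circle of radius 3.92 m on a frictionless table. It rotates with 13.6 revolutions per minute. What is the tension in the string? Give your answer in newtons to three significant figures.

ω = 13.6 rev/min × 2π/60 = 1.424 rad/s, so v = ωr = 1.424 × 3.92 = 5.583 m/s.
The tension is the only horizontal force, so it supplies the full centripetal force: T = m v²/r = 1.90 × (5.583)²/3.92 = 1.90 × 31.17/3.92 = 15.11 N.

15.1 N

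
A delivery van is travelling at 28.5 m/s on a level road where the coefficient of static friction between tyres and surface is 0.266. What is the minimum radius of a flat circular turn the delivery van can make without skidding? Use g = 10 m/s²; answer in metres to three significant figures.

305 m

At the limit, μ_s m g = m v²/r, so r_min = v²/(μ_s g) = (28.5)²/(0.266 × 10.0) = 812.2/2.660 = 305.4 m.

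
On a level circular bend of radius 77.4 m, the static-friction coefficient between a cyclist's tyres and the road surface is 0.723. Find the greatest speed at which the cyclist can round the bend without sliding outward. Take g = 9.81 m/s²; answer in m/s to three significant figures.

On a flat curve, static friction is the only horizontal force, so it must supply the full centripetal force: μ_s m g = m v²/r.
Mass cancels: v_max = √(μ_s g r) = √(0.723 × 9.81 × 77.4) = √549.0 = 23.43 m/s.

23.4 m/s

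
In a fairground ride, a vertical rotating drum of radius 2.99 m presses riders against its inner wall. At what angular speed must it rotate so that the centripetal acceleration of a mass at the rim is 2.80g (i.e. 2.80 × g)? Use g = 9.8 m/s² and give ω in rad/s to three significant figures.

Centripetal acceleration a_c = ω²r. Setting ω²r = 2.80g:
ω = √(2.80g / r) = √(2.80 × 9.8 / 2.99) = √9.177 = 3.029 rad/s.

3.03 rad/s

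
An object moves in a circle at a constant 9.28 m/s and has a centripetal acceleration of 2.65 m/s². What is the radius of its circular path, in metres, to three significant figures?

a_c = v²/r ⇒ r = v²/a_c = (9.28)²/2.65 = 86.12/2.65 = 32.50 m.

32.5 m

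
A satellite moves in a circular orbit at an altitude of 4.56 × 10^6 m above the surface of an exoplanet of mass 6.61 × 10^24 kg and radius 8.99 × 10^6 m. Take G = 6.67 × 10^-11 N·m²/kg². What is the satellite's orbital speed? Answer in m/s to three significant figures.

5700 m/s

Orbital radius r = R + h = 8.99 × 10^6 + 4.56 × 10^6 = 1.355 × 10^7 m.
Gravity supplies the centripetal force: G M m / r² = m v² / r, so v = √(GM/r).
v = √(6.67 × 10^-11 × 6.61 × 10^24 / 1.355 × 10^7) = √(3.254 × 10^7) = 5704 m/s.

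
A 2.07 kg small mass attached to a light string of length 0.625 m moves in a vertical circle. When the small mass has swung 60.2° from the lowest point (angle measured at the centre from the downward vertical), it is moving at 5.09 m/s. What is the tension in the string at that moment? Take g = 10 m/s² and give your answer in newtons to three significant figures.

96.1 N

Take the radial direction toward the centre of the circle as positive. The component of the weight along the string toward the centre is −mg cos φ (φ measured from the bottom), so Newton's second law along the string gives T − mg cos φ = m v²/r.
cos 60.2° = 0.4970, so T = m(v²/r + g cos φ) = 2.07 × ((5.09)²/0.625 + 10.0 × 0.4970) = 2.07 × (41.45 + (4.970)) = 2.07 × 46.42 = 96.09 N.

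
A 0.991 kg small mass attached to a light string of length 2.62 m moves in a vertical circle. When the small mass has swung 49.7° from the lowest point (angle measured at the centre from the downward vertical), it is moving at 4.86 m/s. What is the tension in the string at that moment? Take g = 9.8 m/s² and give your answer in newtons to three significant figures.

15.2 N

Take the radial direction toward the centre of the circle as positive. The component of the weight along the string toward the centre is −mg cos φ (φ measured from the bottom), so Newton's second law along the string gives T − mg cos φ = m v²/r.
cos 49.7° = 0.6468, so T = m(v²/r + g cos φ) = 0.991 × ((4.86)²/2.62 + 9.8 × 0.6468) = 0.991 × (9.015 + (6.339)) = 0.991 × 15.35 = 15.22 N.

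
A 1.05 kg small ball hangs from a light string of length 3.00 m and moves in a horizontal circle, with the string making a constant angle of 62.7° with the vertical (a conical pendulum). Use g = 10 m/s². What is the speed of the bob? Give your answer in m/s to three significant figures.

The radius of the circle is r = L sinθ = 3.00 × sin 62.7° = 2.666 m.
Horizontally T sinθ = mv²/r and vertically T cosθ = mg, so tanθ = v²/(rg).
v = √(r g tanθ) = √(2.666 × 10.0 × 1.937) = √51.65 = 7.187 m/s.

7.19 m/s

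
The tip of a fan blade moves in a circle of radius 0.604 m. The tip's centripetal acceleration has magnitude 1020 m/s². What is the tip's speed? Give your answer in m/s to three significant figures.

24.8 m/s

a_c = v²/r ⇒ v = √(a_c · r) = √(1020 × 0.604) = √616.1 = 24.82 m/s.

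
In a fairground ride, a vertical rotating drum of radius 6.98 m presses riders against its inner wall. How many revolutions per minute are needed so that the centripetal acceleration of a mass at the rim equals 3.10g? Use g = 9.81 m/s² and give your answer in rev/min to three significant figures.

Require ω²r = 3.10g, so ω = √(3.10 × 9.81/6.98) = 2.087 rad/s.
In rev/min: ω × 60/(2π) = 2.087 × 60/(2π) = 19.93 rev/min.

19.9 rev/min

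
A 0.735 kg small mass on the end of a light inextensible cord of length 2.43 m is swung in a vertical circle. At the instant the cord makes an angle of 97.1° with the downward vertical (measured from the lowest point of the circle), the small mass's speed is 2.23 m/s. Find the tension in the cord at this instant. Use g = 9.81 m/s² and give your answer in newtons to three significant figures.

0.613 N

Take the radial direction toward the centre of the circle as positive. The component of the weight along the string toward the centre is −mg cos φ (φ measured from the bottom), so Newton's second law along the string gives T − mg cos φ = m v²/r.
cos 97.1° = -0.1236, so T = m(v²/r + g cos φ) = 0.735 × ((2.23)²/2.43 + 9.81 × -0.1236) = 0.735 × (2.046 + (-1.213)) = 0.735 × 0.8339 = 0.6129 N.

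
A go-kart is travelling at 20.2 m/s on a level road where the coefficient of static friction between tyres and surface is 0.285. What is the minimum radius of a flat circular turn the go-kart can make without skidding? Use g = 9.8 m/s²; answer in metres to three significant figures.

146 m

At the limit, μ_s m g = m v²/r, so r_min = v²/(μ_s g) = (20.2)²/(0.285 × 9.8) = 408.0/2.793 = 146.1 m.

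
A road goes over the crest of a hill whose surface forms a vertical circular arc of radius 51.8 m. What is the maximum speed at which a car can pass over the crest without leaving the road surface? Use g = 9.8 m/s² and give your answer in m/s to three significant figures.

22.5 m/s

At the crest the centre of the circle is below the car, so the net downward (centripetal) force is mg − N = mv²/r.
The car leaves the road when N → 0, giving v_max = √(g r) = √(9.8 × 51.8) = 22.53 m/s.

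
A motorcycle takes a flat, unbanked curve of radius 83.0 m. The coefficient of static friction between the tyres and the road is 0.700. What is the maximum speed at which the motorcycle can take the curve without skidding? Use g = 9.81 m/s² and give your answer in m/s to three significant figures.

23.9 m/s

On a flat curve, static friction is the only horizontal force, so it must supply the full centripetal force: μ_s m g = m v²/r.
Mass cancels: v_max = √(μ_s g r) = √(0.700 × 9.81 × 83.0) = √570.0 = 23.87 m/s.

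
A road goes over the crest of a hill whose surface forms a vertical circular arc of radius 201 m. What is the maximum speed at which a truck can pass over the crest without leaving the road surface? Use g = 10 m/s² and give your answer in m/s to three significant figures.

44.8 m/s

At the crest the centre of the circle is below the truck, so the net downward (centripetal) force is mg − N = mv²/r.
The truck leaves the road when N → 0, giving v_max = √(g r) = √(10.0 × 201) = 44.83 m/s.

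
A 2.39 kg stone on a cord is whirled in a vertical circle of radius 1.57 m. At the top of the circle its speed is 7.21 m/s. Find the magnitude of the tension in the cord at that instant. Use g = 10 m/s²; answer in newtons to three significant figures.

55.2 N

At the top, both T and the weight mg point inward (toward the centre), so T + mg = mv²/r.
T = m(v²/r − g) = 2.39 × ((7.21)²/1.57 − 10.0) = 2.39 × (33.11 − 10.0) = 2.39 × 23.11 = 55.24 N.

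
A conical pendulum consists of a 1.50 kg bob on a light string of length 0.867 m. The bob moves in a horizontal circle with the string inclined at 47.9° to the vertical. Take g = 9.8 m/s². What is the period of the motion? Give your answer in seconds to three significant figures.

r = L sinθ = 0.6433 m. From T sinθ = mω²r and T cosθ = mg: tanθ = ω²r/g, so ω² = g tanθ / r = g/(L cosθ).
ω = √(g/(L cosθ)) = √(9.8/(0.867 × 0.6704)) = √16.86 = 4.106 rad/s.
Period = 2π/ω = 1.530 s.

1.53 s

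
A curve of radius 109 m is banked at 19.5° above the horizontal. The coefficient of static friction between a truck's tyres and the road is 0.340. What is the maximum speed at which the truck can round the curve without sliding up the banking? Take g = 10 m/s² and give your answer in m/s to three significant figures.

At the maximum speed, friction acts down the slope at its limiting value f = μN. Radially (horizontal, toward centre): N sinθ + μN cosθ = mv²/r. Vertically: N cosθ − μN sinθ = mg.
Dividing: v² = r g (sinθ + μcosθ)/(cosθ − μsinθ).
sinθ + μcosθ = 0.3338 + 0.340×0.9426 = 0.6543; cosθ − μsinθ = 0.9426 − 0.340×0.3338 = 0.8291.
v² = 109 × 10.0 × 0.6543/0.8291 = 860.2 m²/s², so v = 29.33 m/s.

29.3 m/s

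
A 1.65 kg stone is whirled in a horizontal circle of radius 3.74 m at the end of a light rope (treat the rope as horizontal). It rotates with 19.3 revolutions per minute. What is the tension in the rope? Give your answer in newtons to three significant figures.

25.2 N

ω = 19.3 rev/min × 2π/60 = 2.021 rad/s, so v = ωr = 2.021 × 3.74 = 7.559 m/s.
The tension is the only horizontal force, so it supplies the full centripetal force: T = m v²/r = 1.65 × (7.559)²/3.74 = 1.65 × 57.14/3.74 = 25.21 N.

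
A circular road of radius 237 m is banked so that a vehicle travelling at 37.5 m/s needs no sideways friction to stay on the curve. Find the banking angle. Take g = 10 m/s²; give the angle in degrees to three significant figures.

30.7°

With no friction, the horizontal component of the normal force provides the centripetal force: N sinθ = mv²/r, while N cosθ = mg vertically.
Dividing: tanθ = v²/(r g) = (37.5)²/(237 × 10.0) = 1406/2370 = 0.5934.
θ = arctan(0.5934) = 30.68°.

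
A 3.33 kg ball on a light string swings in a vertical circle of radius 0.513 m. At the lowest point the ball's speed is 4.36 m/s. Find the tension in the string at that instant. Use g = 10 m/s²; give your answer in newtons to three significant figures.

At the lowest point, T points up (toward the centre) and the weight mg points down (away from the centre), so the net inward force is T − mg = mv²/r.
T = m(v²/r + g) = 3.33 × ((4.36)²/0.513 + 10.0) = 3.33 × (37.06 + 10.0) = 3.33 × 47.06 = 156.7 N.

157 N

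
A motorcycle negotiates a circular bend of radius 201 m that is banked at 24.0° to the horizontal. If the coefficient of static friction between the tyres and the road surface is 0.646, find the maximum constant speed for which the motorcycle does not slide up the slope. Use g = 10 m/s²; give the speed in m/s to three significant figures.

55.5 m/s

At the maximum speed, friction acts down the slope at its limiting value f = μN. Radially (horizontal, toward centre): N sinθ + μN cosθ = mv²/r. Vertically: N cosθ − μN sinθ = mg.
Dividing: v² = r g (sinθ + μcosθ)/(cosθ − μsinθ).
sinθ + μcosθ = 0.4067 + 0.646×0.9135 = 0.9969; cosθ − μsinθ = 0.9135 − 0.646×0.4067 = 0.6508.
v² = 201 × 10.0 × 0.9969/0.6508 = 3079 m²/s², so v = 55.49 m/s.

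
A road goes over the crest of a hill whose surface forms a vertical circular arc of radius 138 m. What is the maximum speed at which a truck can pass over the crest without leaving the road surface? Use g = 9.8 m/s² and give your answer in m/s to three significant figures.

36.8 m/s

At the crest the centre of the circle is below the truck, so the net downward (centripetal) force is mg − N = mv²/r.
The truck leaves the road when N → 0, giving v_max = √(g r) = √(9.8 × 138) = 36.77 m/s.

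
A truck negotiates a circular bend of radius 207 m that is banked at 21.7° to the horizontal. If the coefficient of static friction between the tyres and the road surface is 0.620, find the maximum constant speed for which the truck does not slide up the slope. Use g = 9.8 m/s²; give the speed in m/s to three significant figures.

At the maximum speed, friction acts down the slope at its limiting value f = μN. Radially (horizontal, toward centre): N sinθ + μN cosθ = mv²/r. Vertically: N cosθ − μN sinθ = mg.
Dividing: v² = r g (sinθ + μcosθ)/(cosθ − μsinθ).
sinθ + μcosθ = 0.3697 + 0.620×0.9291 = 0.9458; cosθ − μsinθ = 0.9291 − 0.620×0.3697 = 0.6999.
v² = 207 × 9.8 × 0.9458/0.6999 = 2741 m²/s², so v = 52.36 m/s.

52.4 m/s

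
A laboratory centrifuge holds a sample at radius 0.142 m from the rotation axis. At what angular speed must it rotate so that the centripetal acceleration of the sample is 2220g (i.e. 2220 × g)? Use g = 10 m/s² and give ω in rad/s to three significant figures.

Centripetal acceleration a_c = ω²r. Setting ω²r = 2220g:
ω = √(2220g / r) = √(2220 × 10.0 / 0.142) = √156300 = 395.4 rad/s.

395 rad/s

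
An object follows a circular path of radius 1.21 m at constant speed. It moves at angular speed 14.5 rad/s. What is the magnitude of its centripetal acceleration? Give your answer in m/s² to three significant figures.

254 m/s²

v = ωr = 14.5 × 1.21 = 17.54 m/s.
a_c = v²/r = (17.54)²/1.21 = 307.8/1.21 = 254.4 m/s².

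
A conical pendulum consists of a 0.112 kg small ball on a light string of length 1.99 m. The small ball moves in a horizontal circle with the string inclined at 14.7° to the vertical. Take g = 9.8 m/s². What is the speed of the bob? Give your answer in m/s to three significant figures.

The radius of the circle is r = L sinθ = 1.99 × sin 14.7° = 0.5050 m.
Horizontally T sinθ = mv²/r and vertically T cosθ = mg, so tanθ = v²/(rg).
v = √(r g tanθ) = √(0.5050 × 9.8 × 0.2623) = √1.298 = 1.139 m/s.

1.14 m/s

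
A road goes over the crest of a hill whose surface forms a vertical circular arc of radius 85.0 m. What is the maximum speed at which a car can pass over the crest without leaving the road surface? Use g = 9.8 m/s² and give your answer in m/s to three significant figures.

At the crest the centre of the circle is below the car, so the net downward (centripetal) force is mg − N = mv²/r.
The car leaves the road when N → 0, giving v_max = √(g r) = √(9.8 × 85.0) = 28.86 m/s.

28.9 m/s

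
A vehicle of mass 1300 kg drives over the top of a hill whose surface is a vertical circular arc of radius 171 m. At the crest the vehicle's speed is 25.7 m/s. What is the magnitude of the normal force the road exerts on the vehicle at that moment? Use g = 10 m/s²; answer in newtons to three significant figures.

At the crest the centripetal acceleration points downward (toward the centre of the arc), so mg − N = mv²/r.
N = m(g − v²/r) = 1300 × (10.0 − (25.7)²/171) = 1300 × (10.0 − 3.863) = 1300 × 6.137 = 7979 N.

7980 N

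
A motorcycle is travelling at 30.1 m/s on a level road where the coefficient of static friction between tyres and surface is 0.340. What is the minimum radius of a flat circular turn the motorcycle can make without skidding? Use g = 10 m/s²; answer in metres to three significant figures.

266 m

At the limit, μ_s m g = m v²/r, so r_min = v²/(μ_s g) = (30.1)²/(0.340 × 10.0) = 906.0/3.400 = 266.5 m.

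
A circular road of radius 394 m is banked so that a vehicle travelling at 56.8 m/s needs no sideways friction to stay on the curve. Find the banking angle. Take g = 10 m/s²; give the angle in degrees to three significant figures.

39.3°

For a frictionless banked turn: horizontally N sinθ = mv²/r and vertically N cosθ = mg.
Dividing: tanθ = v²/(r g) = (56.8)²/(394 × 10.0) = 3226/3940 = 0.8188.
θ = arctan(0.8188) = 39.31°.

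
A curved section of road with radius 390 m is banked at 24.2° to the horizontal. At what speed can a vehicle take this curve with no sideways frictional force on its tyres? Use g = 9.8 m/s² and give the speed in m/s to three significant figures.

41.4 m/s

On a frictionless banked curve, N sinθ = mv²/r and N cosθ = mg, so tanθ = v²/(rg).
v = √(r g tanθ) = √(390 × 9.8 × tan 24.2°) = √(390 × 9.8 × 0.4494) = √1718 = 41.44 m/s.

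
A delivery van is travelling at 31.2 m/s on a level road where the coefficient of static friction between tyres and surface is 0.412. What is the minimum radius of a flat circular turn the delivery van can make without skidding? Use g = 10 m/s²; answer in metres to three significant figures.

236 m

At the limit, μ_s m g = m v²/r, so r_min = v²/(μ_s g) = (31.2)²/(0.412 × 10.0) = 973.4/4.120 = 236.3 m.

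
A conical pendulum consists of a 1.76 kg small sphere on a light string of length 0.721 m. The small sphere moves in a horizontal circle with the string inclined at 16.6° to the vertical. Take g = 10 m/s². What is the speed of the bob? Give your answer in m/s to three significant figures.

0.784 m/s

The radius of the circle is r = L sinθ = 0.721 × sin 16.6° = 0.2060 m.
Horizontally T sinθ = mv²/r and vertically T cosθ = mg, so tanθ = v²/(rg).
v = √(r g tanθ) = √(0.2060 × 10.0 × 0.2981) = √0.6141 = 0.7836 m/s.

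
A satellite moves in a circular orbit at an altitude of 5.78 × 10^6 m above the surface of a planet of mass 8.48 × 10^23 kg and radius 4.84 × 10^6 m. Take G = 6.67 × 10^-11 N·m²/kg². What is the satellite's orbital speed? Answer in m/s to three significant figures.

Orbital radius r = R + h = 4.84 × 10^6 + 5.78 × 10^6 = 1.062 × 10^7 m.
Gravity supplies the centripetal force: G M m / r² = m v² / r, so v = √(GM/r).
v = √(6.67 × 10^-11 × 8.48 × 10^23 / 1.062 × 10^7) = √(5.326 × 10^6) = 2308 m/s.

2310 m/s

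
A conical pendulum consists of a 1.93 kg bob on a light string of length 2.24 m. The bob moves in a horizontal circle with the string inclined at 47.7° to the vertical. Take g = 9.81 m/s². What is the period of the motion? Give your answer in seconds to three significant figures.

2.46 s

r = L sinθ = 1.657 m. From T sinθ = mω²r and T cosθ = mg: tanθ = ω²r/g, so ω² = g tanθ / r = g/(L cosθ).
ω = √(g/(L cosθ)) = √(9.81/(2.24 × 0.6730)) = √6.507 = 2.551 rad/s.
Period = 2π/ω = 2.463 s.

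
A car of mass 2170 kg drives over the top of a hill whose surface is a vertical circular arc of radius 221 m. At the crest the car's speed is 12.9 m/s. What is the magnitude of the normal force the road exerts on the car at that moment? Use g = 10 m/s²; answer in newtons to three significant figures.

20100 N

At the crest the centripetal acceleration points downward (toward the centre of the arc), so mg − N = mv²/r.
N = m(g − v²/r) = 2170 × (10.0 − (12.9)²/221) = 2170 × (10.0 − 0.7530) = 2170 × 9.247 = 20070 N.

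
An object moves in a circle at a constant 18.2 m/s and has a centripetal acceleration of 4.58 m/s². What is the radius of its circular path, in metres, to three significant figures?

a_c = v²/r ⇒ r = v²/a_c = (18.2)²/4.58 = 331.2/4.58 = 72.32 m.

72.3 m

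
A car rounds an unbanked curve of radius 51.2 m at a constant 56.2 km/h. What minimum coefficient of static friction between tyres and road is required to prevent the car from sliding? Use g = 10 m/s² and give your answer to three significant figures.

0.476

v = 56.2/3.6 = 15.61 m/s.
Friction provides the centripetal force: μ_s m g = m v²/r, so μ_s = v²/(g r) = (15.61)²/(10.0 × 51.2) = 243.7/512.0 = 0.4760.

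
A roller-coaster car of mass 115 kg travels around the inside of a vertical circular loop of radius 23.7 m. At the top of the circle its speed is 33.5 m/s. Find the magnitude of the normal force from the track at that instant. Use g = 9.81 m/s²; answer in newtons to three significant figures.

4320 N

At the top, both N and the weight mg point inward (toward the centre), so N + mg = mv²/r.
N = m(v²/r − g) = 115 × ((33.5)²/23.7 − 9.81) = 115 × (47.35 − 9.81) = 115 × 37.54 = 4317 N.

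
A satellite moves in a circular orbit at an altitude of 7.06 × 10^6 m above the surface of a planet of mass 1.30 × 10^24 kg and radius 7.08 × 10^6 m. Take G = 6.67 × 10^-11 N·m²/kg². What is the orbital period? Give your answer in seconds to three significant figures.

r = R + h = 7.08 × 10^6 + 7.06 × 10^6 = 1.414 × 10^7 m. Gravity provides the centripetal force: G M m / r² = m v² / r ⇒ v = √(GM/r) = 2476 m/s.
T = 2πr/v = 2π × 1.414 × 10^7 / 2476 = 35880 s.

35900 s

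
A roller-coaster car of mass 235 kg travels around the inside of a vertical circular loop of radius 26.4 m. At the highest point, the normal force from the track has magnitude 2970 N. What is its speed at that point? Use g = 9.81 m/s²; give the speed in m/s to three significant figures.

24.3 m/s

At the top, N + mg = mv²/r, so v = √(r(N/m + g)) = √(26.4 × (2970/235 + 9.81)) = √(26.4 × 22.45) = √592.6 = 24.34 m/s.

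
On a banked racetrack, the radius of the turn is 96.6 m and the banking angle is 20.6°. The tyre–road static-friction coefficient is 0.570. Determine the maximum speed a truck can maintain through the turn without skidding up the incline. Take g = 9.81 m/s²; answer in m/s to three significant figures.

33.8 m/s

At the maximum speed, friction acts down the slope at its limiting value f = μN. Radially (horizontal, toward centre): N sinθ + μN cosθ = mv²/r. Vertically: N cosθ − μN sinθ = mg.
Dividing: v² = r g (sinθ + μcosθ)/(cosθ − μsinθ).
sinθ + μcosθ = 0.3518 + 0.570×0.9361 = 0.8854; cosθ − μsinθ = 0.9361 − 0.570×0.3518 = 0.7355.
v² = 96.6 × 9.81 × 0.8854/0.7355 = 1141 m²/s², so v = 33.78 m/s.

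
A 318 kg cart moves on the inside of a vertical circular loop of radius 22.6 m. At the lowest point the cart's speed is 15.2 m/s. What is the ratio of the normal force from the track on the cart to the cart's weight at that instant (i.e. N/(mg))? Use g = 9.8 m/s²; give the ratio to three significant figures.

2.04

At the bottom, N − mg = mv²/r, so N = m(v²/r + g) and N/(mg) = v²/(rg) + 1 = (15.2)²/(22.6 × 9.8) + 1 = 1.043 + 1 = 2.043.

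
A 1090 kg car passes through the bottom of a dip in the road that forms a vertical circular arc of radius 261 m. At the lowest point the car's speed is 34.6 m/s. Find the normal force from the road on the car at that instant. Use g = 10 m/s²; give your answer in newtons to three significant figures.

15900 N

At the lowest point, N points up (toward the centre) and the weight mg points down (away from the centre), so the net inward force is N − mg = mv²/r.
N = m(v²/r + g) = 1090 × ((34.6)²/261 + 10.0) = 1090 × (4.587 + 10.0) = 1090 × 14.59 = 15900 N.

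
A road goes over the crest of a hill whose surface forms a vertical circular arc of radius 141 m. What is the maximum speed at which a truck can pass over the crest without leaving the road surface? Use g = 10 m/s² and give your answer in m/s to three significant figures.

37.5 m/s

At the crest the centre of the circle is below the truck, so the net downward (centripetal) force is mg − N = mv²/r.
The truck leaves the road when N → 0, giving v_max = √(g r) = √(10.0 × 141) = 37.55 m/s.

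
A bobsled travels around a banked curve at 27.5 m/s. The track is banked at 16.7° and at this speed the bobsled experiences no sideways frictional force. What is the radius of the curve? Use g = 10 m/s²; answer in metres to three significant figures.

Frictionless banking: tanθ = v²/(rg), so r = v²/(g tanθ).
r = (27.5)²/(10.0 × tan 16.7°) = 756.2/(10.0 × 0.3000) = 756.2/3.000 = 252.1 m.

252 m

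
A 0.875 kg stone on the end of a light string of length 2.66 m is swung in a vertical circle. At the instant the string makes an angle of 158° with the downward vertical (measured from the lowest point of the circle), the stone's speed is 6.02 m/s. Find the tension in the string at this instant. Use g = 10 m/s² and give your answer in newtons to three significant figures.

Take the radial direction toward the centre of the circle as positive. The component of the weight along the string toward the centre is −mg cos φ (φ measured from the bottom), so Newton's second law along the string gives T − mg cos φ = m v²/r.
cos 158° = -0.9272, so T = m(v²/r + g cos φ) = 0.875 × ((6.02)²/2.66 + 10.0 × -0.9272) = 0.875 × (13.62 + (-9.272)) = 0.875 × 4.352 = 3.808 N.

3.81 N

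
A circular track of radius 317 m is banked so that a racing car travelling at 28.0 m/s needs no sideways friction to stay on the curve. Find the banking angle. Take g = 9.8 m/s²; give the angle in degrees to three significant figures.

With no friction, the horizontal component of the normal force provides the centripetal force: N sinθ = mv²/r, while N cosθ = mg vertically.
Dividing: tanθ = v²/(r g) = (28.0)²/(317 × 9.8) = 784.0/3107 = 0.2524.
θ = arctan(0.2524) = 14.16°.

14.2°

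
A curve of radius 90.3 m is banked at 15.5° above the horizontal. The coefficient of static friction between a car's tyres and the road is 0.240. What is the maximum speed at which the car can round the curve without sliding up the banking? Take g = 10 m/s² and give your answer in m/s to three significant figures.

At the maximum speed, friction acts down the slope at its limiting value f = μN. Radially (horizontal, toward centre): N sinθ + μN cosθ = mv²/r. Vertically: N cosθ − μN sinθ = mg.
Dividing: v² = r g (sinθ + μcosθ)/(cosθ − μsinθ).
sinθ + μcosθ = 0.2672 + 0.240×0.9636 = 0.4985; cosθ − μsinθ = 0.9636 − 0.240×0.2672 = 0.8995.
v² = 90.3 × 10.0 × 0.4985/0.8995 = 500.5 m²/s², so v = 22.37 m/s.

22.4 m/s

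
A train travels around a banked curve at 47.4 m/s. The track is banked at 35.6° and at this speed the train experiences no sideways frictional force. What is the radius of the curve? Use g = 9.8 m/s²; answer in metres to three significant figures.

Frictionless banking: tanθ = v²/(rg), so r = v²/(g tanθ).
r = (47.4)²/(9.8 × tan 35.6°) = 2247/(9.8 × 0.7159) = 2247/7.016 = 320.2 m.

320 m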